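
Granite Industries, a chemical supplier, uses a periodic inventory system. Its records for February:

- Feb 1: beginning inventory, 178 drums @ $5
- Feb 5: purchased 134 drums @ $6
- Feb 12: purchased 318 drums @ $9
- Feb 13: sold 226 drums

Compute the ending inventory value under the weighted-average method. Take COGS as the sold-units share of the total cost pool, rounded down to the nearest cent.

Feb 13, sell 226: 226/630 × $4,556.00 → $1,634.37
Ending inventory (cost pool remaining) = $2,921.63

Ending inventory = $2,921.63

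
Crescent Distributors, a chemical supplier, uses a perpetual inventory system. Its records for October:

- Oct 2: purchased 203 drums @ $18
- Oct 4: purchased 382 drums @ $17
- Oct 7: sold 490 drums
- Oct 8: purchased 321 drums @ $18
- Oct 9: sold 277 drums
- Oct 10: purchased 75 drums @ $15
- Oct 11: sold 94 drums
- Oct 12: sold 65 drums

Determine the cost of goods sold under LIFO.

Oct 7, 490 sold [LIFO — newest first]: 382 @ $17 + 108 @ $18 = $8,438
Oct 9, 277 sold [LIFO — newest first]: 277 @ $18 = $4,986
Oct 11, 94 sold [LIFO — newest first]: 75 @ $15 + 19 @ $18 = $1,467
Oct 12, 65 sold [LIFO — newest first]: 25 @ $18 + 40 @ $18 = $1,170
Total COGS = $8,438 + $4,986 + $1,467 + $1,170 = $16,061
Ending inventory: 55 @ $18 = $990
Check: goods available $17,051 = COGS $16,061 + ending $990

COGS = $16,061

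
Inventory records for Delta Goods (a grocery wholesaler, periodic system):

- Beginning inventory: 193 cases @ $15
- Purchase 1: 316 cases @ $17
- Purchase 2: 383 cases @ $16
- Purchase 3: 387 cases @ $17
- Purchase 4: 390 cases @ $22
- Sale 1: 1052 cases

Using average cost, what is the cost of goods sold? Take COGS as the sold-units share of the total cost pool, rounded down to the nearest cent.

COGS = $18,628.40

Sale 1, sell 1052: 1052/1669 × $29,554.00 → $18,628.40
Ending inventory (cost pool remaining) = $10,925.60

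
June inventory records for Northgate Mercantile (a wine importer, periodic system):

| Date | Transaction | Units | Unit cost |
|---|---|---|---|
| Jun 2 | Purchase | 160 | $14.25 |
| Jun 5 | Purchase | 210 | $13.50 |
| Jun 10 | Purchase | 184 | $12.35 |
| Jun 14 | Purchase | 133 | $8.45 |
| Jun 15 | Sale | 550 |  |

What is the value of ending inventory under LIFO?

Jun 15, 550 sold [LIFO — newest first]: 133 @ $8.45 + 184 @ $12.35 + 210 @ $13.50 + 23 @ $14.25 = $6,559.00
Ending inventory: 137 @ $14.25 = $1,952.25
Check: goods available $8,511.25 = COGS $6,559.00 + ending $1,952.25

Ending inventory = $1,952.25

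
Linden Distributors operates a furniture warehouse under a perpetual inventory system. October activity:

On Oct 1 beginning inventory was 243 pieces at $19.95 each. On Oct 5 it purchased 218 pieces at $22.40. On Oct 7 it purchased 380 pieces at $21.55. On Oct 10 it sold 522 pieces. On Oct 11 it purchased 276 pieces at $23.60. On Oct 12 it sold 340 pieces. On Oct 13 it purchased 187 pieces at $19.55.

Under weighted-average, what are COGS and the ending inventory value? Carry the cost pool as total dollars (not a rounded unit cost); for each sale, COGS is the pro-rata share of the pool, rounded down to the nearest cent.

COGS = $18,728.99; ending inventory = $9,360.51

After Oct 1: 243 on hand, pool $4,847.85 (≈ $19.9500 each)
After Oct 5: 461 on hand, pool $9,731.05 (≈ $21.1086 each)
After Oct 7: 841 on hand, pool $17,920.05 (≈ $21.3080 each)
Oct 10, sell 522: 522/841 × $17,920.05 → $11,122.78
After Oct 11: 595 on hand, pool $13,310.87 (≈ $22.3712 each)
Oct 12, sell 340: 340/595 × $13,310.87 → $7,606.21
After Oct 13: 442 on hand, pool $9,360.51 (≈ $21.1776 each)
Total COGS = $11,122.78 + $7,606.21 = $18,728.99
Ending inventory (cost pool remaining) = $9,360.51
Check: goods available $28,089.50 = COGS $18,728.99 + ending $9,360.51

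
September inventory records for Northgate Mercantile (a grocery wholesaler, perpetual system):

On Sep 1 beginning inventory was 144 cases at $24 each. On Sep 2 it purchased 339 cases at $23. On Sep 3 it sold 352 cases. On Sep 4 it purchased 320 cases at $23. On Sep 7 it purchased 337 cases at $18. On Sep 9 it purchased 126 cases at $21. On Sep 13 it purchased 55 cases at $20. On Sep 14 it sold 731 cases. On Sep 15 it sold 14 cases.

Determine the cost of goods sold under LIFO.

COGS = $23,142

Sep 3, 352 sold [LIFO — newest first]: 339 @ $23 + 13 @ $24 = $8,109
Sep 14, 731 sold [LIFO — newest first]: 55 @ $20 + 126 @ $21 + 337 @ $18 + 213 @ $23 = $14,711
Sep 15, 14 sold [LIFO — newest first]: 14 @ $23 = $322
Total COGS = $8,109 + $14,711 + $322 = $23,142
Ending inventory: 131 @ $24 + 93 @ $23 = $5,283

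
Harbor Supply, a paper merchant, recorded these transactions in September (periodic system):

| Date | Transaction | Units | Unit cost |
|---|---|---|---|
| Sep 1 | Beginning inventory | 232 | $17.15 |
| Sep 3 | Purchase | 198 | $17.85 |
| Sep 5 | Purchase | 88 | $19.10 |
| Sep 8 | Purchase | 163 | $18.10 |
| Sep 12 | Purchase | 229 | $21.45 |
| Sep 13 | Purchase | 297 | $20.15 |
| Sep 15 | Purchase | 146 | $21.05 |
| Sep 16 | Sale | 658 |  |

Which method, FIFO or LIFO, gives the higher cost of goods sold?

FIFO COGS: 232 @ $17.15 + 198 @ $17.85 + 88 @ $19.10 + 140 @ $18.10 = $11,727.90
LIFO COGS: 146 @ $21.05 + 297 @ $20.15 + 215 @ $21.45 = $13,669.60

LIFO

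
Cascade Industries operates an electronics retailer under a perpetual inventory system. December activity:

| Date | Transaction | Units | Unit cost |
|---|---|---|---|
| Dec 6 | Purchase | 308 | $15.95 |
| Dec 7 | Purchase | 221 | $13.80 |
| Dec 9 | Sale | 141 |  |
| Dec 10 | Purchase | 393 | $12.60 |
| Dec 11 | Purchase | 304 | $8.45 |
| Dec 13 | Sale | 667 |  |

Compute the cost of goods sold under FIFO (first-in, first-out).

Dec 9, 141 sold [FIFO — oldest first]: 141 @ $15.95 = $2,248.95
Dec 13, 667 sold [FIFO — oldest first]: 167 @ $15.95 + 221 @ $13.80 + 279 @ $12.60 = $9,228.85
Total COGS = $2,248.95 + $9,228.85 = $11,477.80
Ending inventory: 114 @ $12.60 + 304 @ $8.45 = $4,005.20
Check: goods available $15,483.00 = COGS $11,477.80 + ending $4,005.20

COGS = $11,477.80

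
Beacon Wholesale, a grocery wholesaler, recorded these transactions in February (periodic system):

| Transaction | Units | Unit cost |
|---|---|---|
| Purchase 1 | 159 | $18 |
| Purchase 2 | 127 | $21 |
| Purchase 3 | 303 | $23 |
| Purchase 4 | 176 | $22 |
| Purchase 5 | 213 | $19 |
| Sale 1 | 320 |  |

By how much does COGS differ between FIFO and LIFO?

FIFO COGS: 159 @ $18 + 127 @ $21 + 34 @ $23 = $6,311
LIFO COGS: 213 @ $19 + 107 @ $22 = $6,401
Difference = |$6,311 − $6,401| = $90

$90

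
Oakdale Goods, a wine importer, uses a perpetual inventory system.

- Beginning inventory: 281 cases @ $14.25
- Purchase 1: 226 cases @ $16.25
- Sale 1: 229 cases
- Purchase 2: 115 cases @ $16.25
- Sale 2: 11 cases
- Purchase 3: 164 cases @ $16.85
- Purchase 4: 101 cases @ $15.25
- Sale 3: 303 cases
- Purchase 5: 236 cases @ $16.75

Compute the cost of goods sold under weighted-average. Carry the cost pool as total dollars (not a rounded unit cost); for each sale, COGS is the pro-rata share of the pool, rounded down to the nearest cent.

After Beginning: 281 on hand, pool $4,004.25 (≈ $14.2500 each)
After Purchase 1: 507 on hand, pool $7,676.75 (≈ $15.1415 each)
Sale 1, sell 229: 229/507 × $7,676.75 → $3,467.40
After Purchase 2: 393 on hand, pool $6,078.10 (≈ $15.4659 each)
Sale 2, sell 11: 11/393 × $6,078.10 → $170.12
After Purchase 3: 546 on hand, pool $8,671.38 (≈ $15.8816 each)
After Purchase 4: 647 on hand, pool $10,211.63 (≈ $15.7830 each)
Sale 3, sell 303: 303/647 × $10,211.63 → $4,782.26
After Purchase 5: 580 on hand, pool $9,382.37 (≈ $16.1765 each)
Total COGS = $3,467.40 + $170.12 + $4,782.26 = $8,419.78
Ending inventory (cost pool remaining) = $9,382.37

COGS = $8,419.78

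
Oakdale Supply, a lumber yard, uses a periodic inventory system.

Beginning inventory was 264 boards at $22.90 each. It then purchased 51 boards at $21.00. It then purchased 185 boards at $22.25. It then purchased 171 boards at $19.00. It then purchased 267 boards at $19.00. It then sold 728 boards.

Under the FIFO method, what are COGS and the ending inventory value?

Sale 1 (728) [FIFO — oldest first]: 264 @ $22.90 + 51 @ $21.00 + 185 @ $22.25 + 171 @ $19.00 + 57 @ $19.00 = $15,564.85
Ending inventory: 210 @ $19.00 = $3,990.00

COGS = $15,564.85; ending inventory = $3,990.00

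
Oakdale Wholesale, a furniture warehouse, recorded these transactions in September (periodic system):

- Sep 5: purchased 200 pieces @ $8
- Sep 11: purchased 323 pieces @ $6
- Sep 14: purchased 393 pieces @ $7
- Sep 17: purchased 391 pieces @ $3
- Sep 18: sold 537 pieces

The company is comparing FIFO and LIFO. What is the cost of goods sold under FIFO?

FIFO COGS: 200 @ $8 + 323 @ $6 + 14 @ $7 = $3,636
LIFO COGS: 391 @ $3 + 146 @ $7 = $2,195

COGS = $3,636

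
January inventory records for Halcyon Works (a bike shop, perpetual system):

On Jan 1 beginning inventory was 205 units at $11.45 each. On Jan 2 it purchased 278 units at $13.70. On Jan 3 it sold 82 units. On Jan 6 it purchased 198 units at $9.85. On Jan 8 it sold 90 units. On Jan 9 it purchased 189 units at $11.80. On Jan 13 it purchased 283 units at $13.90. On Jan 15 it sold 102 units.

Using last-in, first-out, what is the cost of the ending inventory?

Ending inventory = $10,842.35

Jan 3, 82 sold [LIFO — newest first]: 82 @ $13.70 = $1,123.40
Jan 8, 90 sold [LIFO — newest first]: 90 @ $9.85 = $886.50
Jan 15, 102 sold [LIFO — newest first]: 102 @ $13.90 = $1,417.80
Total COGS = $1,123.40 + $886.50 + $1,417.80 = $3,427.70
Ending inventory: 205 @ $11.45 + 196 @ $13.70 + 108 @ $9.85 + 189 @ $11.80 + 181 @ $13.90 = $10,842.35
Check: goods available $14,270.05 = COGS $3,427.70 + ending $10,842.35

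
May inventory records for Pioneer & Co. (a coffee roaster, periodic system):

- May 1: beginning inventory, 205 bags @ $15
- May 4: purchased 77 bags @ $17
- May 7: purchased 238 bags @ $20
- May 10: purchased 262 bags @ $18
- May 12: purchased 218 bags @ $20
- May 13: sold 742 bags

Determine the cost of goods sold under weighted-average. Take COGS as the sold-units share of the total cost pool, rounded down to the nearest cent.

May 13, sell 742: 742/1000 × $18,220.00 → $13,519.24
Ending inventory (cost pool remaining) = $4,700.76
Check: goods available $18,220.00 = COGS $13,519.24 + ending $4,700.76

COGS = $13,519.24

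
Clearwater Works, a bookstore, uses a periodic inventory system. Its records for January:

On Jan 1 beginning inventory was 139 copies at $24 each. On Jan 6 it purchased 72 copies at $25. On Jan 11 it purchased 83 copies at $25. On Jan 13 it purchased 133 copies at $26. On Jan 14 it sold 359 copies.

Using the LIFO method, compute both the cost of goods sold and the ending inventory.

Jan 14, 359 sold [LIFO — newest first]: 133 @ $26 + 83 @ $25 + 72 @ $25 + 71 @ $24 = $9,037
Ending inventory: 68 @ $24 = $1,632

COGS = $9,037; ending inventory = $1,632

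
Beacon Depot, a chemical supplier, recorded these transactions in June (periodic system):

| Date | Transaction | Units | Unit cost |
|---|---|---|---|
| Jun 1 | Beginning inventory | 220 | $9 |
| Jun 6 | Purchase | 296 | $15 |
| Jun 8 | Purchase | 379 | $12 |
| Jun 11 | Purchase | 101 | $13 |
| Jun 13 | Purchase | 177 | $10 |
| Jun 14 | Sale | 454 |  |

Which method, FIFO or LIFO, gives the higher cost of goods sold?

FIFO COGS: 220 @ $9 + 234 @ $15 = $5,490
LIFO COGS: 177 @ $10 + 101 @ $13 + 176 @ $12 = $5,195

FIFO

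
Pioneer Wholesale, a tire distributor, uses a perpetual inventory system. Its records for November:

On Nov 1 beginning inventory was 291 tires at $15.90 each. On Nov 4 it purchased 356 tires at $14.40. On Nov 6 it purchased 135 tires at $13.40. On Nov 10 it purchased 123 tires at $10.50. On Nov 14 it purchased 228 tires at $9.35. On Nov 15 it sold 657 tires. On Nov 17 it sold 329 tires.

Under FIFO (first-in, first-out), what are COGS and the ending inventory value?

Nov 15, 657 sold [FIFO — oldest first]: 291 @ $15.90 + 356 @ $14.40 + 10 @ $13.40 = $9,887.30
Nov 17, 329 sold [FIFO — oldest first]: 125 @ $13.40 + 123 @ $10.50 + 81 @ $9.35 = $3,723.85
Total COGS = $9,887.30 + $3,723.85 = $13,611.15
Ending inventory: 147 @ $9.35 = $1,374.45

COGS = $13,611.15; ending inventory = $1,374.45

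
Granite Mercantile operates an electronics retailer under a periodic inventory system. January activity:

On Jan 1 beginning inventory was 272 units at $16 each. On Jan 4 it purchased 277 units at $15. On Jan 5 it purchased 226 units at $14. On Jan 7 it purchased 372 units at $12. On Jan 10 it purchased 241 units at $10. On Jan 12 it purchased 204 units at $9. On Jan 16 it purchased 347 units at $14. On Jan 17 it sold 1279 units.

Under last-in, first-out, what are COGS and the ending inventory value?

Jan 17, 1279 sold [LIFO — newest first]: 347 @ $14 + 204 @ $9 + 241 @ $10 + 372 @ $12 + 115 @ $14 = $15,178
Ending inventory: 272 @ $16 + 277 @ $15 + 111 @ $14 = $10,061

COGS = $15,178; ending inventory = $10,061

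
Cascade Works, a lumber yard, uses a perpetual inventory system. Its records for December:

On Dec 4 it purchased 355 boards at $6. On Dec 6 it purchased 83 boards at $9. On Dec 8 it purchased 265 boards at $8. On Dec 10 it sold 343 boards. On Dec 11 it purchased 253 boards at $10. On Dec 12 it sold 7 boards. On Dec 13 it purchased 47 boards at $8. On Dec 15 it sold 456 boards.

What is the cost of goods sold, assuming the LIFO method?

Dec 10, 343 sold [LIFO — newest first]: 265 @ $8 + 78 @ $9 = $2,822
Dec 12, 7 sold [LIFO — newest first]: 7 @ $10 = $70
Dec 15, 456 sold [LIFO — newest first]: 47 @ $8 + 246 @ $10 + 5 @ $9 + 158 @ $6 = $3,829
Total COGS = $2,822 + $70 + $3,829 = $6,721
Ending inventory: 197 @ $6 = $1,182

COGS = $6,721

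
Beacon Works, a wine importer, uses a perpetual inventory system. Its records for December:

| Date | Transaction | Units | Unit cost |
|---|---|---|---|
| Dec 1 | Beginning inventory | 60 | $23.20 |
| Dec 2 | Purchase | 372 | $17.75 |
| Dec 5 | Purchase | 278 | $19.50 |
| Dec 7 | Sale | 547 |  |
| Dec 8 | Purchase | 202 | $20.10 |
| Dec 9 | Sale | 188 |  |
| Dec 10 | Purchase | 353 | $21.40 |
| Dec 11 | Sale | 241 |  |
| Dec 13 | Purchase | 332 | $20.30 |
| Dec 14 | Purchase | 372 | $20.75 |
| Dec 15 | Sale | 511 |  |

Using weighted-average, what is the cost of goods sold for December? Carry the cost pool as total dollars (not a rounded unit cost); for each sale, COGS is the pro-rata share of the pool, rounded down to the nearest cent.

COGS = $29,554.92

After Dec 1: 60 on hand, pool $1,392.00 (≈ $23.2000 each)
After Dec 2: 432 on hand, pool $7,995.00 (≈ $18.5069 each)
After Dec 5: 710 on hand, pool $13,416.00 (≈ $18.8958 each)
Dec 7, sell 547: 547/710 × $13,416.00 → $10,335.98
After Dec 8: 365 on hand, pool $7,140.22 (≈ $19.5622 each)
Dec 9, sell 188: 188/365 × $7,140.22 → $3,677.70
After Dec 10: 530 on hand, pool $11,016.72 (≈ $20.7863 each)
Dec 11, sell 241: 241/530 × $11,016.72 → $5,009.48
After Dec 13: 621 on hand, pool $12,746.84 (≈ $20.5263 each)
After Dec 14: 993 on hand, pool $20,465.84 (≈ $20.6101 each)
Dec 15, sell 511: 511/993 × $20,465.84 → $10,531.76
Total COGS = $10,335.98 + $3,677.70 + $5,009.48 + $10,531.76 = $29,554.92
Ending inventory (cost pool remaining) = $9,934.08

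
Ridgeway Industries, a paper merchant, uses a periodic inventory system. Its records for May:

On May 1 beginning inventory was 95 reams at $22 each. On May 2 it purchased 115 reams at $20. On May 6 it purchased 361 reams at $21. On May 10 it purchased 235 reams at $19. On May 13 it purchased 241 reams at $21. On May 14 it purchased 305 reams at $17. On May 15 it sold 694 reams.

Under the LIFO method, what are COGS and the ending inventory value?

COGS = $13,058; ending inventory = $13,624

May 15, 694 sold [LIFO — newest first]: 305 @ $17 + 241 @ $21 + 148 @ $19 = $13,058
Ending inventory: 95 @ $22 + 115 @ $20 + 361 @ $21 + 87 @ $19 = $13,624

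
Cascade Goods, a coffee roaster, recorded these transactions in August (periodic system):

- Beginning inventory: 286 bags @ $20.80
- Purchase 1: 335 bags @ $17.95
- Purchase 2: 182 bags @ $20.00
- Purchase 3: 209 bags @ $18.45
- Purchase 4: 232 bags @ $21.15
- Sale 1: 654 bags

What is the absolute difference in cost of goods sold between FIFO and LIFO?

$337.25

FIFO COGS: 286 @ $20.80 + 335 @ $17.95 + 33 @ $20.00 = $12,622.05
LIFO COGS: 232 @ $21.15 + 209 @ $18.45 + 182 @ $20.00 + 31 @ $17.95 = $12,959.30
Difference = |$12,622.05 − $12,959.30| = $337.25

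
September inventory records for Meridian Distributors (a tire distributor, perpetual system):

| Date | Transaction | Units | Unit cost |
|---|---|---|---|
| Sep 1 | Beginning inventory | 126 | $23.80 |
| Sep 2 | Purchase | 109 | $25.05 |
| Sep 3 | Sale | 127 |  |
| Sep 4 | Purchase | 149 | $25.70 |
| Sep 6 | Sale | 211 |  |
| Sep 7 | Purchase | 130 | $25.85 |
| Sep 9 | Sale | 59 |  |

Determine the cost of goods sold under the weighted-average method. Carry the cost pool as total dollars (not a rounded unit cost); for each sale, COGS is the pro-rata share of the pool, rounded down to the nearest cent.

After Sep 1: 126 on hand, pool $2,998.80 (≈ $23.8000 each)
After Sep 2: 235 on hand, pool $5,729.25 (≈ $24.3798 each)
Sep 3, sell 127: 127/235 × $5,729.25 → $3,096.23
After Sep 4: 257 on hand, pool $6,462.32 (≈ $25.1452 each)
Sep 6, sell 211: 211/257 × $6,462.32 → $5,305.64
After Sep 7: 176 on hand, pool $4,517.18 (≈ $25.6658 each)
Sep 9, sell 59: 59/176 × $4,517.18 → $1,514.28
Total COGS = $3,096.23 + $5,305.64 + $1,514.28 = $9,916.15
Ending inventory (cost pool remaining) = $3,002.90

COGS = $9,916.15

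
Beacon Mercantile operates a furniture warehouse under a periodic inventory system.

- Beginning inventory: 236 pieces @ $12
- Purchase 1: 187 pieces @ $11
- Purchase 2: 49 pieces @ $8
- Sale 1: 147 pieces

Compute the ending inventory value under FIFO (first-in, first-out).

Sale 1 (147) [FIFO — oldest first]: 147 @ $12 = $1,764
Ending inventory: 89 @ $12 + 187 @ $11 + 49 @ $8 = $3,517

Ending inventory = $3,517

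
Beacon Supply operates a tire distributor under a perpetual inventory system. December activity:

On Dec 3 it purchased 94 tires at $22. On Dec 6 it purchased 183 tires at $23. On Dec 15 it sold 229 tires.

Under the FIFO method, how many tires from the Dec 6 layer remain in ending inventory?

Dec 15, 229 sold [FIFO — oldest first]: 94 @ $22 + 135 @ $23 = $5,173
Ending inventory: 48 @ $23 = $1,104
Check: goods available $6,277 = COGS $5,173 + ending $1,104

48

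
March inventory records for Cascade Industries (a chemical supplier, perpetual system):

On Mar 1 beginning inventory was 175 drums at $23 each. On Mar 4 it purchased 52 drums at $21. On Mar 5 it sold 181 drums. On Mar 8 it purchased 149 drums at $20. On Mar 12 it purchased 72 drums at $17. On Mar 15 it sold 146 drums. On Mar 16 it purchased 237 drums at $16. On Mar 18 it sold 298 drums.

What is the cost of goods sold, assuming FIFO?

COGS = $12,153

Mar 5, 181 sold [FIFO — oldest first]: 175 @ $23 + 6 @ $21 = $4,151
Mar 15, 146 sold [FIFO — oldest first]: 46 @ $21 + 100 @ $20 = $2,966
Mar 18, 298 sold [FIFO — oldest first]: 49 @ $20 + 72 @ $17 + 177 @ $16 = $5,036
Total COGS = $4,151 + $2,966 + $5,036 = $12,153
Ending inventory: 60 @ $16 = $960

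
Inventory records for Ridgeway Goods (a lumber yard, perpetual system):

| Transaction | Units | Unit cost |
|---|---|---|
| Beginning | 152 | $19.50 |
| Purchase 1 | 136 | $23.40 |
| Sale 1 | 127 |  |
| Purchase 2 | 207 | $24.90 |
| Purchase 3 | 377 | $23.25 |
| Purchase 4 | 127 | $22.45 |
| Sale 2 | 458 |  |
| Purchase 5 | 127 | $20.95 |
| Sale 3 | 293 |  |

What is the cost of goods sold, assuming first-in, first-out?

COGS = $20,200.65

Sale 1 (127) [FIFO — oldest first]: 127 @ $19.50 = $2,476.50
Sale 2 (458) [FIFO — oldest first]: 25 @ $19.50 + 136 @ $23.40 + 207 @ $24.90 + 90 @ $23.25 = $10,916.70
Sale 3 (293) [FIFO — oldest first]: 287 @ $23.25 + 6 @ $22.45 = $6,807.45
Total COGS = $2,476.50 + $10,916.70 + $6,807.45 = $20,200.65
Ending inventory: 121 @ $22.45 + 127 @ $20.95 = $5,377.10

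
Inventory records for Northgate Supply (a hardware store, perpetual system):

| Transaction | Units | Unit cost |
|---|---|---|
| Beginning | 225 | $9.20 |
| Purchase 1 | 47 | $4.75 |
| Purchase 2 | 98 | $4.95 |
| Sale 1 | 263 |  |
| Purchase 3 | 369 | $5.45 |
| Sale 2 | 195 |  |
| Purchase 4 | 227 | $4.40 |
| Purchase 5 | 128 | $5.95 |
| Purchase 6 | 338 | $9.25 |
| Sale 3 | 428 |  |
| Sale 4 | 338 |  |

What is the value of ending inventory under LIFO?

Ending inventory = $1,534.85

Sale 1 (263) [LIFO — newest first]: 98 @ $4.95 + 47 @ $4.75 + 118 @ $9.20 = $1,793.95
Sale 2 (195) [LIFO — newest first]: 195 @ $5.45 = $1,062.75
Sale 3 (428) [LIFO — newest first]: 338 @ $9.25 + 90 @ $5.95 = $3,662.00
Sale 4 (338) [LIFO — newest first]: 38 @ $5.95 + 227 @ $4.40 + 73 @ $5.45 = $1,622.75
Total COGS = $1,793.95 + $1,062.75 + $3,662.00 + $1,622.75 = $8,141.45
Ending inventory: 107 @ $9.20 + 101 @ $5.45 = $1,534.85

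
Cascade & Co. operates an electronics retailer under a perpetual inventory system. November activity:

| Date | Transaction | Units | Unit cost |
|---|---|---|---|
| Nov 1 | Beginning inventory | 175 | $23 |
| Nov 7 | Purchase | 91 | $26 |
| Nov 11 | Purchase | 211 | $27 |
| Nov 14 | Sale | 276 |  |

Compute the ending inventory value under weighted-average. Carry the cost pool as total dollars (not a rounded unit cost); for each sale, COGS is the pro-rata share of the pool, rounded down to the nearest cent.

After Nov 1: 175 on hand, pool $4,025.00 (≈ $23.0000 each)
After Nov 7: 266 on hand, pool $6,391.00 (≈ $24.0263 each)
After Nov 11: 477 on hand, pool $12,088.00 (≈ $25.3417 each)
Nov 14, sell 276: 276/477 × $12,088.00 → $6,994.31
Ending inventory (cost pool remaining) = $5,093.69
Check: goods available $12,088.00 = COGS $6,994.31 + ending $5,093.69

Ending inventory = $5,093.69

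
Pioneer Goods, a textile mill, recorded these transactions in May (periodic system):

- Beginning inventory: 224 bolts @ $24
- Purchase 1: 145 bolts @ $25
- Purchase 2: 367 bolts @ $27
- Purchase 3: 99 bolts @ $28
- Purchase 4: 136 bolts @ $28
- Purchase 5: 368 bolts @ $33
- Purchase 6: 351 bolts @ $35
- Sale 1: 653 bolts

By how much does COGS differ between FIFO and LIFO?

$5,582

FIFO COGS: 224 @ $24 + 145 @ $25 + 284 @ $27 = $16,669
LIFO COGS: 351 @ $35 + 302 @ $33 = $22,251
Difference = |$16,669 − $22,251| = $5,582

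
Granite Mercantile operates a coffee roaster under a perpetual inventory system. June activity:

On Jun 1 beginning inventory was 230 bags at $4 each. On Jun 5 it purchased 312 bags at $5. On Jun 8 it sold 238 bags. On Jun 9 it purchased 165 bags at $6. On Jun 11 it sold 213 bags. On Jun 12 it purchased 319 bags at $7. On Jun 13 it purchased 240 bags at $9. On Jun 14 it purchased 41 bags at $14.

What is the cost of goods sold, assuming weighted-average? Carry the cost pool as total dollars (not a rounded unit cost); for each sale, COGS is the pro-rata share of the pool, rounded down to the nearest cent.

COGS = $2,170.34

After Jun 1: 230 on hand, pool $920.00 (≈ $4.0000 each)
After Jun 5: 542 on hand, pool $2,480.00 (≈ $4.5756 each)
Jun 8, sell 238: 238/542 × $2,480.00 → $1,089.00
After Jun 9: 469 on hand, pool $2,381.00 (≈ $5.0768 each)
Jun 11, sell 213: 213/469 × $2,381.00 → $1,081.34
After Jun 12: 575 on hand, pool $3,532.66 (≈ $6.1438 each)
After Jun 13: 815 on hand, pool $5,692.66 (≈ $6.9849 each)
After Jun 14: 856 on hand, pool $6,266.66 (≈ $7.3209 each)
Total COGS = $1,089.00 + $1,081.34 = $2,170.34
Ending inventory (cost pool remaining) = $6,266.66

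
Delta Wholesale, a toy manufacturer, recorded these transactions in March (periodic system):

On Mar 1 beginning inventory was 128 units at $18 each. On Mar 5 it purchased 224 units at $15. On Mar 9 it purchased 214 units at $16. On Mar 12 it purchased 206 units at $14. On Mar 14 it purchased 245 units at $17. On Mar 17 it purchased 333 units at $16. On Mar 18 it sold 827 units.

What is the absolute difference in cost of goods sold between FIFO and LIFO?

$158

FIFO COGS: 128 @ $18 + 224 @ $15 + 214 @ $16 + 206 @ $14 + 55 @ $17 = $12,907
LIFO COGS: 333 @ $16 + 245 @ $17 + 206 @ $14 + 43 @ $16 = $13,065
Difference = |$12,907 − $13,065| = $158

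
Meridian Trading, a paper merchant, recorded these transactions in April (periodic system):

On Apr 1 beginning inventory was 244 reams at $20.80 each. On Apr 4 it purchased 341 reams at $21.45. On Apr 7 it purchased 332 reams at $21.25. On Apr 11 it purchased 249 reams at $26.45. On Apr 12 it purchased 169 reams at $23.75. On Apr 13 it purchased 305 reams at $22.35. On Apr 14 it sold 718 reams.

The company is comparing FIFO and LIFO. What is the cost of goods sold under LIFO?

COGS = $17,284.30

FIFO COGS: 244 @ $20.80 + 341 @ $21.45 + 133 @ $21.25 = $15,215.90
LIFO COGS: 305 @ $22.35 + 169 @ $23.75 + 244 @ $26.45 = $17,284.30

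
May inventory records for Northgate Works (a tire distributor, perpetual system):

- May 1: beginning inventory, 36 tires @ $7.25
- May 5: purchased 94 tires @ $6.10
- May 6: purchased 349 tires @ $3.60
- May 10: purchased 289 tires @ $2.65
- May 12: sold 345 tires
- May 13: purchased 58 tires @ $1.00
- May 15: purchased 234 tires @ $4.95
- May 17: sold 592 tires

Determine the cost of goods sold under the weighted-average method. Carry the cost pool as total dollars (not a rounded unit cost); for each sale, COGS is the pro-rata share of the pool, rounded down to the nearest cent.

After May 1: 36 on hand, pool $261.00 (≈ $7.2500 each)
After May 5: 130 on hand, pool $834.40 (≈ $6.4185 each)
After May 6: 479 on hand, pool $2,090.80 (≈ $4.3649 each)
After May 10: 768 on hand, pool $2,856.65 (≈ $3.7196 each)
May 12, sell 345: 345/768 × $2,856.65 → $1,283.26
After May 13: 481 on hand, pool $1,631.39 (≈ $3.3917 each)
After May 15: 715 on hand, pool $2,789.69 (≈ $3.9017 each)
May 17, sell 592: 592/715 × $2,789.69 → $2,309.78
Total COGS = $1,283.26 + $2,309.78 = $3,593.04
Ending inventory (cost pool remaining) = $479.91
Check: goods available $4,072.95 = COGS $3,593.04 + ending $479.91

COGS = $3,593.04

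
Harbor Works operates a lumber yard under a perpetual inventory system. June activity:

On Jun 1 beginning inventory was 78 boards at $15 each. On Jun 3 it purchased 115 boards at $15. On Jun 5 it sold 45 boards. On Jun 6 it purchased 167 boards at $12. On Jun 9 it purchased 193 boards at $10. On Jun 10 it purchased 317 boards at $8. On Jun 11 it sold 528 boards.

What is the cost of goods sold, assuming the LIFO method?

Jun 5, 45 sold [LIFO — newest first]: 45 @ $15 = $675
Jun 11, 528 sold [LIFO — newest first]: 317 @ $8 + 193 @ $10 + 18 @ $12 = $4,682
Total COGS = $675 + $4,682 = $5,357
Ending inventory: 78 @ $15 + 70 @ $15 + 149 @ $12 = $4,008

COGS = $5,357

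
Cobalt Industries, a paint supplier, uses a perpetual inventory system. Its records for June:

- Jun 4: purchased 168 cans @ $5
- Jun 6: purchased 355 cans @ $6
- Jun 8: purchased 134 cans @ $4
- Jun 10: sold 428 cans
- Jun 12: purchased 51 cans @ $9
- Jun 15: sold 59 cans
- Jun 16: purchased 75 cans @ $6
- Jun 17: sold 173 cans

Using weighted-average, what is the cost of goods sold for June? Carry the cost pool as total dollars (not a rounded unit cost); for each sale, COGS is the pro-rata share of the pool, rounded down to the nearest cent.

After Jun 4: 168 on hand, pool $840.00 (≈ $5.0000 each)
After Jun 6: 523 on hand, pool $2,970.00 (≈ $5.6788 each)
After Jun 8: 657 on hand, pool $3,506.00 (≈ $5.3364 each)
Jun 10, sell 428: 428/657 × $3,506.00 → $2,283.96
After Jun 12: 280 on hand, pool $1,681.04 (≈ $6.0037 each)
Jun 15, sell 59: 59/280 × $1,681.04 → $354.21
After Jun 16: 296 on hand, pool $1,776.83 (≈ $6.0028 each)
Jun 17, sell 173: 173/296 × $1,776.83 → $1,038.48
Total COGS = $2,283.96 + $354.21 + $1,038.48 = $3,676.65
Ending inventory (cost pool remaining) = $738.35

COGS = $3,676.65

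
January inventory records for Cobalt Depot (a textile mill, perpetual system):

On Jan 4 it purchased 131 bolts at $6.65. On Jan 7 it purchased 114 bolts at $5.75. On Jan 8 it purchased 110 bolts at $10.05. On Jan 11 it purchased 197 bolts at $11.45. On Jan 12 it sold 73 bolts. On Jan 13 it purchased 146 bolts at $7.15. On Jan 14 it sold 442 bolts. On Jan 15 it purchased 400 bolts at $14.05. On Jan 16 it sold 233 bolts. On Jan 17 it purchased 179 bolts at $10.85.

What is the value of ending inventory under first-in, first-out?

Ending inventory = $6,859.65

Jan 12, 73 sold [FIFO — oldest first]: 73 @ $6.65 = $485.45
Jan 14, 442 sold [FIFO — oldest first]: 58 @ $6.65 + 114 @ $5.75 + 110 @ $10.05 + 160 @ $11.45 = $3,978.70
Jan 16, 233 sold [FIFO — oldest first]: 37 @ $11.45 + 146 @ $7.15 + 50 @ $14.05 = $2,170.05
Total COGS = $485.45 + $3,978.70 + $2,170.05 = $6,634.20
Ending inventory: 350 @ $14.05 + 179 @ $10.85 = $6,859.65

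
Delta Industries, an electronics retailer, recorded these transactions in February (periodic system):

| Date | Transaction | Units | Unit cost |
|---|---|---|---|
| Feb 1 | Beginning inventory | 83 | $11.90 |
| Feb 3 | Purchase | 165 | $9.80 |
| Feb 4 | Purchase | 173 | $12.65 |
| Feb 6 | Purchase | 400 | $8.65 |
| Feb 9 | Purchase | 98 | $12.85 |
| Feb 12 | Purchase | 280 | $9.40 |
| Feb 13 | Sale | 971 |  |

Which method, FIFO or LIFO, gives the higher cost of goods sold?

FIFO COGS: 83 @ $11.90 + 165 @ $9.80 + 173 @ $12.65 + 400 @ $8.65 + 98 @ $12.85 + 52 @ $9.40 = $10,001.25
LIFO COGS: 280 @ $9.40 + 98 @ $12.85 + 400 @ $8.65 + 173 @ $12.65 + 20 @ $9.80 = $9,735.75

FIFO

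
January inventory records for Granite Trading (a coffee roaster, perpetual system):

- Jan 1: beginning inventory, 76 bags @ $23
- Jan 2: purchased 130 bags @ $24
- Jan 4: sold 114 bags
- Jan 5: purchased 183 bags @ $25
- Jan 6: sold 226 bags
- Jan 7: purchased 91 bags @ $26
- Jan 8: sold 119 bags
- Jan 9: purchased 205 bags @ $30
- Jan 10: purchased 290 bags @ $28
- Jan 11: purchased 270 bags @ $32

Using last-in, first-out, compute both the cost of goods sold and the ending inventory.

Jan 4, 114 sold [LIFO — newest first]: 114 @ $24 = $2,736
Jan 6, 226 sold [LIFO — newest first]: 183 @ $25 + 16 @ $24 + 27 @ $23 = $5,580
Jan 8, 119 sold [LIFO — newest first]: 91 @ $26 + 28 @ $23 = $3,010
Total COGS = $2,736 + $5,580 + $3,010 = $11,326
Ending inventory: 21 @ $23 + 205 @ $30 + 290 @ $28 + 270 @ $32 = $23,393

COGS = $11,326; ending inventory = $23,393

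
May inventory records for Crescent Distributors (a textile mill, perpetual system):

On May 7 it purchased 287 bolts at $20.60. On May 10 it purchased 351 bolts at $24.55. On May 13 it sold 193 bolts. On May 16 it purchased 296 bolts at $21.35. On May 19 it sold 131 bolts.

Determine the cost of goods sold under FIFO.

COGS = $6,820.55

May 13, 193 sold [FIFO — oldest first]: 193 @ $20.60 = $3,975.80
May 19, 131 sold [FIFO — oldest first]: 94 @ $20.60 + 37 @ $24.55 = $2,844.75
Total COGS = $3,975.80 + $2,844.75 = $6,820.55
Ending inventory: 314 @ $24.55 + 296 @ $21.35 = $14,028.30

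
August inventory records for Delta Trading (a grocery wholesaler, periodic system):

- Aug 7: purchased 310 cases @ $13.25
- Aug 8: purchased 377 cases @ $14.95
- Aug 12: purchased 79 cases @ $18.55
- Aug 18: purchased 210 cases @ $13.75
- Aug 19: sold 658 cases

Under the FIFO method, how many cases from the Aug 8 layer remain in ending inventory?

Aug 19, 658 sold [FIFO — oldest first]: 310 @ $13.25 + 348 @ $14.95 = $9,310.10
Ending inventory: 29 @ $14.95 + 79 @ $18.55 + 210 @ $13.75 = $4,786.50

29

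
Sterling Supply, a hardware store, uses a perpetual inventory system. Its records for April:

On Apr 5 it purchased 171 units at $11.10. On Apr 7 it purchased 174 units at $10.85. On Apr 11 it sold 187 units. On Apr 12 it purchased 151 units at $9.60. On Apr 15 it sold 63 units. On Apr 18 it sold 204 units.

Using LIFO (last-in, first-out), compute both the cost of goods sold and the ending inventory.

Apr 11, 187 sold [LIFO — newest first]: 174 @ $10.85 + 13 @ $11.10 = $2,032.20
Apr 15, 63 sold [LIFO — newest first]: 63 @ $9.60 = $604.80
Apr 18, 204 sold [LIFO — newest first]: 88 @ $9.60 + 116 @ $11.10 = $2,132.40
Total COGS = $2,032.20 + $604.80 + $2,132.40 = $4,769.40
Ending inventory: 42 @ $11.10 = $466.20
Check: goods available $5,235.60 = COGS $4,769.40 + ending $466.20

COGS = $4,769.40; ending inventory = $466.20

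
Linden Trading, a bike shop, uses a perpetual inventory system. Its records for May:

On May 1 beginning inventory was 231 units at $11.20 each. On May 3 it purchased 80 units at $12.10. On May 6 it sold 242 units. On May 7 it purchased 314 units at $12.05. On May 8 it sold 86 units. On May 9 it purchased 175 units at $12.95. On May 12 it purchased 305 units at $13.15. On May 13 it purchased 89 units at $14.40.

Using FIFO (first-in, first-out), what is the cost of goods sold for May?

COGS = $3,760.05

May 6, 242 sold [FIFO — oldest first]: 231 @ $11.20 + 11 @ $12.10 = $2,720.30
May 8, 86 sold [FIFO — oldest first]: 69 @ $12.10 + 17 @ $12.05 = $1,039.75
Total COGS = $2,720.30 + $1,039.75 = $3,760.05
Ending inventory: 297 @ $12.05 + 175 @ $12.95 + 305 @ $13.15 + 89 @ $14.40 = $11,137.45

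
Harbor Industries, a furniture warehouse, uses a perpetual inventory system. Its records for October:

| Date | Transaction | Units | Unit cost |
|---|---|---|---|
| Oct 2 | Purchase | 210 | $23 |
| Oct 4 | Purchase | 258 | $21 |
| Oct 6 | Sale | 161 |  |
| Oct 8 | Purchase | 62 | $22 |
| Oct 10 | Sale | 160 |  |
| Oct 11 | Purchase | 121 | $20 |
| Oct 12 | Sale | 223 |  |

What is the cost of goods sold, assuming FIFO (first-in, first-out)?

COGS = $11,892

Oct 6, 161 sold [FIFO — oldest first]: 161 @ $23 = $3,703
Oct 10, 160 sold [FIFO — oldest first]: 49 @ $23 + 111 @ $21 = $3,458
Oct 12, 223 sold [FIFO — oldest first]: 147 @ $21 + 62 @ $22 + 14 @ $20 = $4,731
Total COGS = $3,703 + $3,458 + $4,731 = $11,892
Ending inventory: 107 @ $20 = $2,140
Check: goods available $14,032 = COGS $11,892 + ending $2,140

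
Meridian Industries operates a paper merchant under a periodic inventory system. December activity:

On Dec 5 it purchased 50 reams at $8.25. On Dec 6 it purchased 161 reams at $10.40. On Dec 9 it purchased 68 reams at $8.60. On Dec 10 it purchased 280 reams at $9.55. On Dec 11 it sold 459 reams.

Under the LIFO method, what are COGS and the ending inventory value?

COGS = $4,413.20; ending inventory = $932.50

Dec 11, 459 sold [LIFO — newest first]: 280 @ $9.55 + 68 @ $8.60 + 111 @ $10.40 = $4,413.20
Ending inventory: 50 @ $8.25 + 50 @ $10.40 = $932.50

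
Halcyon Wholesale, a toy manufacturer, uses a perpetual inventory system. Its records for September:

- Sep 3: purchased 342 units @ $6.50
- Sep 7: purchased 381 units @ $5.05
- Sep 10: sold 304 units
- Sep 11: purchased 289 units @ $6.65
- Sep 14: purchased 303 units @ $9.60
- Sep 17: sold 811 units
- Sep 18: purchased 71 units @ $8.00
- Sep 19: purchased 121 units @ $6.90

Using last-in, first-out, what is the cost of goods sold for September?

COGS = $7,677.70

Sep 10, 304 sold [LIFO — newest first]: 304 @ $5.05 = $1,535.20
Sep 17, 811 sold [LIFO — newest first]: 303 @ $9.60 + 289 @ $6.65 + 77 @ $5.05 + 142 @ $6.50 = $6,142.50
Total COGS = $1,535.20 + $6,142.50 = $7,677.70
Ending inventory: 200 @ $6.50 + 71 @ $8.00 + 121 @ $6.90 = $2,702.90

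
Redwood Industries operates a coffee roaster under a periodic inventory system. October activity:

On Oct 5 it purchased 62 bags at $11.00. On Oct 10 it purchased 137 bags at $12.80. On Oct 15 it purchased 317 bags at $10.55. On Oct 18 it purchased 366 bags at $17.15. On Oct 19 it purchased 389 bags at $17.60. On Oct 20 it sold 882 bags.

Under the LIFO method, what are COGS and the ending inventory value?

COGS = $14,463.15; ending inventory = $4,440.10

Oct 20, 882 sold [LIFO — newest first]: 389 @ $17.60 + 366 @ $17.15 + 127 @ $10.55 = $14,463.15
Ending inventory: 62 @ $11.00 + 137 @ $12.80 + 190 @ $10.55 = $4,440.10
Check: goods available $18,903.25 = COGS $14,463.15 + ending $4,440.10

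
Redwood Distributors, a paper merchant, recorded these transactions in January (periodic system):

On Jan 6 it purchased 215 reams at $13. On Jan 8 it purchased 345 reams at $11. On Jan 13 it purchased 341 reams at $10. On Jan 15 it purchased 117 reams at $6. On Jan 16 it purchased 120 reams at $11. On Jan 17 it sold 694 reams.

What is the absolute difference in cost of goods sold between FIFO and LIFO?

FIFO COGS: 215 @ $13 + 345 @ $11 + 134 @ $10 = $7,930
LIFO COGS: 120 @ $11 + 117 @ $6 + 341 @ $10 + 116 @ $11 = $6,708
Difference = |$7,930 − $6,708| = $1,222

$1,222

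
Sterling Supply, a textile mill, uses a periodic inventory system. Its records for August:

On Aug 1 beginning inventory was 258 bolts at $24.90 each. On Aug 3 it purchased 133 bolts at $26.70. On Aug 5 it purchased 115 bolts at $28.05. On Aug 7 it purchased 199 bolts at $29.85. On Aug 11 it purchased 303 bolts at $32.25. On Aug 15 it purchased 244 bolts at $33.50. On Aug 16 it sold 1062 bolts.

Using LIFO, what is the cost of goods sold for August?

COGS = $32,355.95

Aug 16, 1062 sold [LIFO — newest first]: 244 @ $33.50 + 303 @ $32.25 + 199 @ $29.85 + 115 @ $28.05 + 133 @ $26.70 + 68 @ $24.90 = $32,355.95
Ending inventory: 190 @ $24.90 = $4,731.00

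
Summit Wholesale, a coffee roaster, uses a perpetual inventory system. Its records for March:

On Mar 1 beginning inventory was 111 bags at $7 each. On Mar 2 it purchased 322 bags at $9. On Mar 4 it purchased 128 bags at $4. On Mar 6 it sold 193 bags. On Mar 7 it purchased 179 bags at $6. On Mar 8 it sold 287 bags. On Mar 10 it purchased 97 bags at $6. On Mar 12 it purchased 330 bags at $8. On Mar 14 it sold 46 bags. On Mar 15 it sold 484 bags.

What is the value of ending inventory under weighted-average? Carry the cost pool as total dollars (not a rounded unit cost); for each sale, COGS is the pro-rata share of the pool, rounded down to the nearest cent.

Ending inventory = $1,151.34

After Mar 1: 111 on hand, pool $777.00 (≈ $7.0000 each)
After Mar 2: 433 on hand, pool $3,675.00 (≈ $8.4873 each)
After Mar 4: 561 on hand, pool $4,187.00 (≈ $7.4635 each)
Mar 6, sell 193: 193/561 × $4,187.00 → $1,440.44
After Mar 7: 547 on hand, pool $3,820.56 (≈ $6.9846 each)
Mar 8, sell 287: 287/547 × $3,820.56 → $2,004.57
After Mar 10: 357 on hand, pool $2,397.99 (≈ $6.7171 each)
After Mar 12: 687 on hand, pool $5,037.99 (≈ $7.3333 each)
Mar 14, sell 46: 46/687 × $5,037.99 → $337.33
Mar 15, sell 484: 484/641 × $4,700.66 → $3,549.32
Total COGS = $1,440.44 + $2,004.57 + $337.33 + $3,549.32 = $7,331.66
Ending inventory (cost pool remaining) = $1,151.34
Check: goods available $8,483.00 = COGS $7,331.66 + ending $1,151.34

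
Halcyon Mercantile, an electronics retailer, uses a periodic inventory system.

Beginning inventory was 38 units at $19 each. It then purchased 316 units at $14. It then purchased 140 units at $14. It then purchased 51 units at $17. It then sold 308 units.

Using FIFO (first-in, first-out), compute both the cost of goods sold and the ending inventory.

COGS = $4,502; ending inventory = $3,471

Sale 1 (308) [FIFO — oldest first]: 38 @ $19 + 270 @ $14 = $4,502
Ending inventory: 46 @ $14 + 140 @ $14 + 51 @ $17 = $3,471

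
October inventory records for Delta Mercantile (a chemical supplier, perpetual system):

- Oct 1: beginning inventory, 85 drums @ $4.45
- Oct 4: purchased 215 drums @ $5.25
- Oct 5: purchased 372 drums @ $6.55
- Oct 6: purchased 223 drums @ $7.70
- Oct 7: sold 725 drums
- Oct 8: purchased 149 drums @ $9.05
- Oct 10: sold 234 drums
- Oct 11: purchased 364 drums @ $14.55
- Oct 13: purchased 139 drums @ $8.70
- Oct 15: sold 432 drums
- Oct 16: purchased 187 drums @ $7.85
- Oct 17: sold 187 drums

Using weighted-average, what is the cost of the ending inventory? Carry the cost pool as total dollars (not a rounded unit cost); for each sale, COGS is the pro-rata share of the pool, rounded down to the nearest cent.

Ending inventory = $1,530.55

After Oct 1: 85 on hand, pool $378.25 (≈ $4.4500 each)
After Oct 4: 300 on hand, pool $1,507.00 (≈ $5.0233 each)
After Oct 5: 672 on hand, pool $3,943.60 (≈ $5.8685 each)
After Oct 6: 895 on hand, pool $5,660.70 (≈ $6.3248 each)
Oct 7, sell 725: 725/895 × $5,660.70 → $4,585.48
After Oct 8: 319 on hand, pool $2,423.67 (≈ $7.5977 each)
Oct 10, sell 234: 234/319 × $2,423.67 → $1,777.86
After Oct 11: 449 on hand, pool $5,942.01 (≈ $13.2339 each)
After Oct 13: 588 on hand, pool $7,151.31 (≈ $12.1621 each)
Oct 15, sell 432: 432/588 × $7,151.31 → $5,254.02
After Oct 16: 343 on hand, pool $3,365.24 (≈ $9.8112 each)
Oct 17, sell 187: 187/343 × $3,365.24 → $1,834.69
Total COGS = $4,585.48 + $1,777.86 + $5,254.02 + $1,834.69 = $13,452.05
Ending inventory (cost pool remaining) = $1,530.55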